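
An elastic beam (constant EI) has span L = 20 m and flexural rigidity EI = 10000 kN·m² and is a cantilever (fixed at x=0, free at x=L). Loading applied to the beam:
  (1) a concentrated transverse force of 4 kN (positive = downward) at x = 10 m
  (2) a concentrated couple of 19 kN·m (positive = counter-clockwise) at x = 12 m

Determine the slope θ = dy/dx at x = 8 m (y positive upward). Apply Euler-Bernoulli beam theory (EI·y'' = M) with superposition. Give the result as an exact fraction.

θ(8) = -1/250 rad

Load 1 — point force P=4 kN at a=10 m (b=L-a=10):
  θ_1 = -Px(2a-x)/(2EI)  [x≤a] = -4·8·(2·10-8)/(2·10000) = -12/625 rad
Load 2 — applied couple M₀=19 kN·m at a=12 m (b=L-a=8):
  θ_2 = M₀x/EI  [x≤a] = 19·8/10000 = 19/1250 rad
Superposition: θ = Σ θ_i = -1/250 rad ≈ -0.004000 rad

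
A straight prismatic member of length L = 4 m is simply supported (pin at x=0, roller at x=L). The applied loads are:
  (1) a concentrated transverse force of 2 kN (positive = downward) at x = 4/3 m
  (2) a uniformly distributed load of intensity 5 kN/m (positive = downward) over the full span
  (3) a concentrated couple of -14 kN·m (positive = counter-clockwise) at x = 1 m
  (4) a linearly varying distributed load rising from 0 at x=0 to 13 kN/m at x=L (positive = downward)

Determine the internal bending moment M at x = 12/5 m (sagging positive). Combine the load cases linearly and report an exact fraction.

M(12/5) = 11092/375 kN·m

Load 1 — point force P=2 kN at a=4/3 m (b=L-a=8/3):
  M_1 = Pa(L-x)/L  [x>a] = 2·(4/3)·(4-(12/5))/4 = 16/15 kN·m
Load 2 — uniform load w=5 kN/m over full span:
  M_2 = wx(L-x)/2 = 5·(12/5)·(4-(12/5))/2 = 48/5 kN·m
Load 3 — applied couple M₀=-14 kN·m at a=1 m (b=L-a=3):
  M_3 = M₀x/L - M₀  [x>a] = (-14)·(12/5)/4 - (-14) = 28/5 kN·m
Load 4 — triangular load w₀=13 kN/m (0→w₀ over full span):
  M_4 = w₀Lx/6 - w₀x³/(6L) = 13·4·(12/5)/6 - 13·(12/5)³/(6·4) = 1664/125 kN·m
Superposition: M = Σ M_i = 11092/375 kN·m ≈ 29.578667 kN·m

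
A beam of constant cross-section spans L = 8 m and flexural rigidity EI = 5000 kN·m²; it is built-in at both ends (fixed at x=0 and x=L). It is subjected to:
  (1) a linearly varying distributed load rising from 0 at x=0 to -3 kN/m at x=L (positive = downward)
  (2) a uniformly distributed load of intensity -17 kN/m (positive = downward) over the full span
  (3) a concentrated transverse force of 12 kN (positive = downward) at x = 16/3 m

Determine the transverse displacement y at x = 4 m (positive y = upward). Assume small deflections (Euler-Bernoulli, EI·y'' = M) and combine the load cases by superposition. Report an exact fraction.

Load 1 — triangular load w₀=-3 kN/m (0→w₀ over full span):
  y_1 = -w₀x²(L-x)²(x+2L)/(120LEI) = -(-3)·4²·(8-4)²·(4+2·8)/(120·8·5000) = 2/625 m
Load 2 — uniform load w=-17 kN/m over full span:
  y_2 = -wx²(L-x)²/(24EI) = -(-17)·4²·(8-4)²/(24·5000) = 68/1875 m
Load 3 — point force P=12 kN at a=16/3 m (b=L-a=8/3):
  y_3 = -Pb²x²(3aL-(3a+b)x)/(6L³EI)  [x≤a] = -12·(8/3)²·4²·(3·(16/3)·8-(3·(16/3)+(8/3))·4)/(6·8³·5000) = -16/3375 m
Superposition: y = Σ y_i = 586/16875 m ≈ 0.034726 m

y(4) = 586/16875 m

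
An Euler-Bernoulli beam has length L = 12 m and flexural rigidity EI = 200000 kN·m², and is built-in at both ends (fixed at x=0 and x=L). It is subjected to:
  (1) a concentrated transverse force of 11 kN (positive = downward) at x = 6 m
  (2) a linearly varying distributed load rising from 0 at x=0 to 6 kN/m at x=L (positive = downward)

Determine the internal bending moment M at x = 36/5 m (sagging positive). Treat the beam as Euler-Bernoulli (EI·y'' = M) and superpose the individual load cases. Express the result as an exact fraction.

M(36/5) = 6939/250 kN·m

Load 1 — point force P=11 kN at a=6 m (b=L-a=6):
  M_1 = Pa²(a+3b)(L-x)/L³ - Pa²b/L²  [x>a] = 11·6²·(6+3·6)·(12-(36/5))/12³ - 11·6²·6/12² = 99/10 kN·m
Load 2 — triangular load w₀=6 kN/m (0→w₀ over full span):
  M_2 = 3w₀Lx/20 - w₀L²/30 - w₀x³/(6L) = 3·6·12·(36/5)/20 - 6·12²/30 - 6·(36/5)³/(6·12) = 2232/125 kN·m
Superposition: M = Σ M_i = 6939/250 kN·m ≈ 27.756000 kN·m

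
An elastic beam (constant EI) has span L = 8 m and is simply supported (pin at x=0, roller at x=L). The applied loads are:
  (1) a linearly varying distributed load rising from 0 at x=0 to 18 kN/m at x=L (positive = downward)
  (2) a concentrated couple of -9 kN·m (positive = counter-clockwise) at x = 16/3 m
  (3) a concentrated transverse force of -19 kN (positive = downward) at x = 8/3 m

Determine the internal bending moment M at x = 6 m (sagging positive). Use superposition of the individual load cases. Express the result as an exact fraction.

Load 1 — triangular load w₀=18 kN/m (0→w₀ over full span):
  M_1 = w₀Lx/6 - w₀x³/(6L) = 18·8·6/6 - 18·6³/(6·8) = 63 kN·m
Load 2 — applied couple M₀=-9 kN·m at a=16/3 m (b=L-a=8/3):
  M_2 = M₀x/L - M₀  [x>a] = (-9)·6/8 - (-9) = 9/4 kN·m
Load 3 — point force P=-19 kN at a=8/3 m (b=L-a=16/3):
  M_3 = Pa(L-x)/L  [x>a] = (-19)·(8/3)·(8-6)/8 = -38/3 kN·m
Superposition: M = Σ M_i = 631/12 kN·m ≈ 52.583333 kN·m

M(6) = 631/12 kN·m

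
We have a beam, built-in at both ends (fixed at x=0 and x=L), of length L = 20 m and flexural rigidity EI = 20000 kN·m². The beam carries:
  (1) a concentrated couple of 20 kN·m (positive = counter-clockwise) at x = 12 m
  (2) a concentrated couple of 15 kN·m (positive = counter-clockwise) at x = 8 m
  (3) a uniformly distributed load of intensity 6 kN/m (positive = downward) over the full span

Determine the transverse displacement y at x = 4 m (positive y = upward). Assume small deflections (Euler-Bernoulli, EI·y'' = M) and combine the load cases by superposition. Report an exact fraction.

Load 1 — applied couple M₀=20 kN·m at a=12 m (b=L-a=8):
  y_1 = (R_Ax³/6 - M_Ax²/2)/EI  [x≤a] with R_A=36/25, M_A=32/5 = ((36/25)·4³/6 - (32/5)·4²/2)/20000 = -28/15625 m
Load 2 — applied couple M₀=15 kN·m at a=8 m (b=L-a=12):
  y_2 = (R_Ax³/6 - M_Ax²/2)/EI  [x≤a] with R_A=27/25, M_A=9/5 = ((27/25)·4³/6 - (9/5)·4²/2)/20000 = -9/62500 m
Load 3 — uniform load w=6 kN/m over full span:
  y_3 = -wx²(L-x)²/(24EI) = -6·4²·(20-4)²/(24·20000) = -32/625 m
Superposition: y = Σ y_i = -3321/62500 m ≈ -0.053136 m

y(4) = -3321/62500 m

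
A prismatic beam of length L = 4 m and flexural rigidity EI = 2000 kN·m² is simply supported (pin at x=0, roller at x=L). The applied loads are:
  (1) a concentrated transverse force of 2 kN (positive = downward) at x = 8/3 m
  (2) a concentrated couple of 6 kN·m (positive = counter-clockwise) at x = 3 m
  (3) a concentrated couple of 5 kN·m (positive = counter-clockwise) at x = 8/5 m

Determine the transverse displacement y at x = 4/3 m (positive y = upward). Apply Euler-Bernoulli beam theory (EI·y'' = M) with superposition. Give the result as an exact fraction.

Load 1 — point force P=2 kN at a=8/3 m (b=L-a=4/3):
  y_1 = -Pbx(L²-b²-x²)/(6LEI)  [x≤a] = -2·(4/3)·(4/3)·(4²-(4/3)²-(4/3)²)/(6·4·2000) = -28/30375 m
Load 2 — applied couple M₀=6 kN·m at a=3 m (b=L-a=1):
  y_2 = (M₀x³/(6L)+C₁x)/EI  [x≤a] with C₁=M₀(3b²-L²)/(6L)=-13/4 = (6·(4/3)³/(6·4)+(-13/4)·(4/3))/2000 = -101/54000 m
Load 3 — applied couple M₀=5 kN·m at a=8/5 m (b=L-a=12/5):
  y_3 = (M₀x³/(6L)+C₁x)/EI  [x≤a] with C₁=M₀(3b²-L²)/(6L)=4/15 = (5·(4/3)³/(6·4)+(4/15)·(4/3))/2000 = 43/101250 m
Superposition: y = Σ y_i = -5753/2430000 m ≈ -0.002367 m

y(4/3) = -5753/2430000 m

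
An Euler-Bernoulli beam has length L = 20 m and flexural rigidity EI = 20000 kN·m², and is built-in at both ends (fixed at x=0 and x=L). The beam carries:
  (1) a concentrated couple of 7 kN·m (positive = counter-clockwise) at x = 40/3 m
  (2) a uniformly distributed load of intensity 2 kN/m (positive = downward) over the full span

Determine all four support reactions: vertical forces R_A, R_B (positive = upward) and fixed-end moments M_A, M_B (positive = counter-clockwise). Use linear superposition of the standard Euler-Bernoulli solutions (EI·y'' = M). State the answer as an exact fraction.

R_A = 307/15 kN, M_A = 69 kN·m, R_B = 293/15 kN, M_B = -200/3 kN·m

Load 1 — applied couple M₀=7 kN·m at a=40/3 m (b=L-a=20/3):
  R_A = 6M₀ab/L³ = 6·7·(40/3)·(20/3)/20³ = 7/15 kN
  M_A = M₀b(2a-b)/L² = 7·(20/3)·(2·(40/3)-(20/3))/20² = 7/3 kN·m
  R_B = -6M₀ab/L³ = -6·7·(40/3)·(20/3)/20³ = -7/15 kN
  M_B = M₀a(2b-a)/L² = 7·(40/3)·(2·(20/3)-(40/3))/20² = 0 kN·m
Load 2 — uniform load w=2 kN/m over full span:
  R_A = wL/2 = 2·20/2 = 20 kN
  M_A = wL²/12 = 2·20²/12 = 200/3 kN·m
  R_B = wL/2 = 2·20/2 = 20 kN
  M_B = -wL²/12 = -2·20²/12 = -200/3 kN·m
Superposition: R_A = 307/15 kN, M_A = 69 kN·m, R_B = 293/15 kN, M_B = -200/3 kN·m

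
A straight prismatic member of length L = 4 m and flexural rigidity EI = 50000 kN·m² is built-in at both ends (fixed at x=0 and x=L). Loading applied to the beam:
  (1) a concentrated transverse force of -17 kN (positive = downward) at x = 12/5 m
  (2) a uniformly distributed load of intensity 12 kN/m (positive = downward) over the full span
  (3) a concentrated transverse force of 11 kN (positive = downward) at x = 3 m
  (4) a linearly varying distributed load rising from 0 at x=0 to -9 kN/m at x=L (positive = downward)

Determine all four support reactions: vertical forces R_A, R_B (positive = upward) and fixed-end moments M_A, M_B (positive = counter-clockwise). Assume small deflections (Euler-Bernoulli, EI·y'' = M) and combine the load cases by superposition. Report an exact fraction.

Load 1 — point force P=-17 kN at a=12/5 m (b=L-a=8/5):
  R_A = Pb²(3a+b)/L³ = (-17)·(8/5)²·(3·(12/5)+(8/5))/4³ = -748/125 kN
  M_A = Pab²/L² = (-17)·(12/5)·(8/5)²/4² = -816/125 kN·m
  R_B = Pa²(a+3b)/L³ = (-17)·(12/5)²·((12/5)+3·(8/5))/4³ = -1377/125 kN
  M_B = -Pa²b/L² = -(-17)·(12/5)²·(8/5)/4² = 1224/125 kN·m
Load 2 — uniform load w=12 kN/m over full span:
  R_A = wL/2 = 12·4/2 = 24 kN
  M_A = wL²/12 = 12·4²/12 = 16 kN·m
  R_B = wL/2 = 12·4/2 = 24 kN
  M_B = -wL²/12 = -12·4²/12 = -16 kN·m
Load 3 — point force P=11 kN at a=3 m (b=L-a=1):
  R_A = Pb²(3a+b)/L³ = 11·1²·(3·3+1)/4³ = 55/32 kN
  M_A = Pab²/L² = 11·3·1²/4² = 33/16 kN·m
  R_B = Pa²(a+3b)/L³ = 11·3²·(3+3·1)/4³ = 297/32 kN
  M_B = -Pa²b/L² = -11·3²·1/4² = -99/16 kN·m
Load 4 — triangular load w₀=-9 kN/m (0→w₀ over full span):
  R_A = 3w₀L/20 = 3·(-9)·4/20 = -27/5 kN
  M_A = w₀L²/30 = (-9)·4²/30 = -24/5 kN·m
  R_B = 7w₀L/20 = 7·(-9)·4/20 = -63/5 kN
  M_B = -w₀L²/20 = -(-9)·4²/20 = 36/5 kN·m
Superposition: R_A = 57339/4000 kN, M_A = 13469/2000 kN·m, R_B = 38661/4000 kN, M_B = -10391/2000 kN·m

R_A = 57339/4000 kN, M_A = 13469/2000 kN·m, R_B = 38661/4000 kN, M_B = -10391/2000 kN·m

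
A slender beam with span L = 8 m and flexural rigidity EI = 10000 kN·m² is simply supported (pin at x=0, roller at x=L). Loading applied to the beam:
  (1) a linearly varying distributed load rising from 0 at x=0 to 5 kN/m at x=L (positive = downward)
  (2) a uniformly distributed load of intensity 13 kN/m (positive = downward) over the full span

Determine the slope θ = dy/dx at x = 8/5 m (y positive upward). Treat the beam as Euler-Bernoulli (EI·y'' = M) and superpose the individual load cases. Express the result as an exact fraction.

Load 1 — triangular load w₀=5 kN/m (0→w₀ over full span):
  θ_1 = -w₀(7L⁴-30L²x²+15x⁴)/(360LEI) = -5·(7·8⁴-30·8²·(8/5)²+15·(8/5)⁴)/(360·8·10000) = -2912/703125 rad
Load 2 — uniform load w=13 kN/m over full span:
  θ_2 = -w(L³-6Lx²+4x³)/(24EI) = -13·(8³-6·8·(8/5)²+4·(8/5)³)/(24·10000) = -1716/78125 rad
Superposition: θ = Σ θ_i = -18356/703125 rad ≈ -0.026106 rad

θ(8/5) = -18356/703125 rad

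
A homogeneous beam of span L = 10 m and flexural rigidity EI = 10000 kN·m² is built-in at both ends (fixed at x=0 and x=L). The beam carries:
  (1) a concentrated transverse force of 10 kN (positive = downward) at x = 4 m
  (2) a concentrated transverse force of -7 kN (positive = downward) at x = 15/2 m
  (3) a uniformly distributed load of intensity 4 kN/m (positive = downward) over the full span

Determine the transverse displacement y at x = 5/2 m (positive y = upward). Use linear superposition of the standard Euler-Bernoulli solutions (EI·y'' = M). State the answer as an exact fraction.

y(5/2) = -4873/614400 m

Load 1 — point force P=10 kN at a=4 m (b=L-a=6):
  y_1 = -Pb²x²(3aL-(3a+b)x)/(6L³EI)  [x≤a] = -10·6²·(5/2)²·(3·4·10-(3·4+6)·(5/2))/(6·10³·10000) = -9/3200 m
Load 2 — point force P=-7 kN at a=15/2 m (b=L-a=5/2):
  y_2 = -Pb²x²(3aL-(3a+b)x)/(6L³EI)  [x≤a] = -(-7)·(5/2)²·(5/2)²·(3·(15/2)·10-(3·(15/2)+(5/2))·(5/2))/(6·10³·10000) = 91/122880 m
Load 3 — uniform load w=4 kN/m over full span:
  y_3 = -wx²(L-x)²/(24EI) = -4·(5/2)²·(10-(5/2))²/(24·10000) = -3/512 m
Superposition: y = Σ y_i = -4873/614400 m ≈ -0.007931 m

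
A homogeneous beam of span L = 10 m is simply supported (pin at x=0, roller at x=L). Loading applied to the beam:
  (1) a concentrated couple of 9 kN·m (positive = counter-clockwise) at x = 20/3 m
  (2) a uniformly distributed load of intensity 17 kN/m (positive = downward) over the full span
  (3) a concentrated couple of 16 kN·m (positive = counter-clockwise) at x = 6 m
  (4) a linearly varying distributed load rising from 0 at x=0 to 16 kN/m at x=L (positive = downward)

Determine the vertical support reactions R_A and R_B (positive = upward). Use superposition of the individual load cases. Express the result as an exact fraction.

Load 1 — applied couple M₀=9 kN·m at a=20/3 m (b=L-a=10/3):
  R_A = M₀/L = 9/10 kN
  R_B = -M₀/L = -9/10 kN
Load 2 — uniform load w=17 kN/m over full span:
  R_A = wL/2 = 17·10/2 = 85 kN
  R_B = wL/2 = 17·10/2 = 85 kN
Load 3 — applied couple M₀=16 kN·m at a=6 m (b=L-a=4):
  R_A = M₀/L = 16/10 = 8/5 kN
  R_B = -M₀/L = -16/10 = -8/5 kN
Load 4 — triangular load w₀=16 kN/m (0→w₀ over full span):
  R_A = w₀L/6 = 16·10/6 = 80/3 kN
  R_B = w₀L/3 = 16·10/3 = 160/3 kN
Superposition: R_A = 685/6 kN, R_B = 815/6 kN

R_A = 685/6 kN, R_B = 815/6 kN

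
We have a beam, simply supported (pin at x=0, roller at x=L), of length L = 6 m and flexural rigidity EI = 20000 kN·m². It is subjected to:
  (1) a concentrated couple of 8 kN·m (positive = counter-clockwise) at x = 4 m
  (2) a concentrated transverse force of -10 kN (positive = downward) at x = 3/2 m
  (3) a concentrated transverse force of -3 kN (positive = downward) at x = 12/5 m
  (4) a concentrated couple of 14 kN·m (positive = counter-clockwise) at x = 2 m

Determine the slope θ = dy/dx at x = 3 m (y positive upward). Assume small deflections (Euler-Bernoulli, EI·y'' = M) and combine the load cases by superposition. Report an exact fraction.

θ(3) = -9763/120000000 rad

Load 1 — applied couple M₀=8 kN·m at a=4 m (b=L-a=2):
  θ_1 = (M₀x²/(2L)+C₁)/EI  [x≤a] with C₁=M₀(3b²-L²)/(6L)=-16/3 = (8·3²/(2·6)+(-16/3))/20000 = 1/30000 rad
Load 2 — point force P=-10 kN at a=3/2 m (b=L-a=9/2):
  θ_2 = -Pa(2L²-6Lx+3x²+a²)/(6LEI)  [x>a] = -(-10)·(3/2)·(2·6²-6·6·3+3·3²+(3/2)²)/(6·6·20000) = -9/64000 rad
Load 3 — point force P=-3 kN at a=12/5 m (b=L-a=18/5):
  θ_3 = -Pa(2L²-6Lx+3x²+a²)/(6LEI)  [x>a] = -(-3)·(12/5)·(2·6²-6·6·3+3·3²+(12/5)²)/(6·6·20000) = -81/2500000 rad
Load 4 — applied couple M₀=14 kN·m at a=2 m (b=L-a=4):
  θ_4 = (M₀x²/(2L)-M₀(x-a)+C₁)/EI  [x>a] with C₁=M₀(3b²-L²)/(6L)=14/3 = (14·3²/(2·6)-14·(3-2)+(14/3))/20000 = 7/120000 rad
Superposition: θ = Σ θ_i = -9763/120000000 rad ≈ -0.000081 rad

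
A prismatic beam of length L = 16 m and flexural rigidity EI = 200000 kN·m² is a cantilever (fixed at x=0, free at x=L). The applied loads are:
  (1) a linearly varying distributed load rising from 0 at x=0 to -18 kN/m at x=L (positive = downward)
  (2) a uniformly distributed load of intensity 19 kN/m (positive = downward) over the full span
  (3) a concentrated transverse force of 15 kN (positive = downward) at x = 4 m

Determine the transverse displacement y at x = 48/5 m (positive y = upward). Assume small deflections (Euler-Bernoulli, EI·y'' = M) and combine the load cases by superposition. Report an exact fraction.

Load 1 — triangular load w₀=-18 kN/m (0→w₀ over full span):
  y_1 = (w₀Lx³/12-w₀L²x²/6-w₀x⁵/(120L))/EI = ((-18)·16·(48/5)³/12-(-18)·16²·(48/5)²/6-(-18)·(48/5)⁵/(120·16))/200000 = 12282624/48828125 m
Load 2 — uniform load w=19 kN/m over full span:
  y_2 = -wx²(x²-4Lx+6L²)/(24EI) = -19·(48/5)²·((48/5)²-4·16·(48/5)+6·16²)/(24·200000) = -722304/1953125 m
Load 3 — point force P=15 kN at a=4 m (b=L-a=12):
  y_3 = -Pa²(3x-a)/(6EI)  [x>a] = -15·4²·(3·(48/5)-4)/(6·200000) = -31/6250 m
Superposition: y = Σ y_i = -12034327/97656250 m ≈ -0.123232 m

y(48/5) = -12034327/97656250 m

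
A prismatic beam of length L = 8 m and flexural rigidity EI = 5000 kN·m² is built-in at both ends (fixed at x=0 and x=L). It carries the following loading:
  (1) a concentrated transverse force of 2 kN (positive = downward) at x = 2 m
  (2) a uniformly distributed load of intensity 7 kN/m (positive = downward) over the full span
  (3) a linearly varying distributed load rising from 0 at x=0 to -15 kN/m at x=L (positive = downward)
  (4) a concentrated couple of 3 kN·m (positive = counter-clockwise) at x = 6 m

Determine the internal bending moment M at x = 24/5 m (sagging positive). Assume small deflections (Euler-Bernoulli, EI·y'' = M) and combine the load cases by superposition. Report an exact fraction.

M(24/5) = -2491/1200 kN·m

Load 1 — point force P=2 kN at a=2 m (b=L-a=6):
  M_1 = Pa²(a+3b)(L-x)/L³ - Pa²b/L²  [x>a] = 2·2²·(2+3·6)·(8-(24/5))/8³ - 2·2²·6/8² = 1/4 kN·m
Load 2 — uniform load w=7 kN/m over full span:
  M_2 = wLx/2 - wL²/12 - wx²/2 = 7·8·(24/5)/2 - 7·8²/12 - 7·(24/5)²/2 = 1232/75 kN·m
Load 3 — triangular load w₀=-15 kN/m (0→w₀ over full span):
  M_3 = 3w₀Lx/20 - w₀L²/30 - w₀x³/(6L) = 3·(-15)·8·(24/5)/20 - (-15)·8²/30 - (-15)·(24/5)³/(6·8) = -496/25 kN·m
Load 4 — applied couple M₀=3 kN·m at a=6 m (b=L-a=2):
  M_4 = R_Ax - M_A  [x≤a] with R_A=27/64, M_A=15/16 = (27/64)·(24/5) - (15/16) = 87/80 kN·m
Superposition: M = Σ M_i = -2491/1200 kN·m ≈ -2.075833 kN·m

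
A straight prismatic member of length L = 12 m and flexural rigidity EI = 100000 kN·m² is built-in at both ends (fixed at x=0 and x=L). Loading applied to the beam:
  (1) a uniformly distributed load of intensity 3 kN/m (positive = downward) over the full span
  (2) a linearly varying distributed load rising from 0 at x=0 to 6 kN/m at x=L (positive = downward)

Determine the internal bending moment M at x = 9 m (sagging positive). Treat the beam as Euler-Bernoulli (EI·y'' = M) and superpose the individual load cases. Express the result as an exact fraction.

Load 1 — uniform load w=3 kN/m over full span:
  M_1 = wLx/2 - wL²/12 - wx²/2 = 3·12·9/2 - 3·12²/12 - 3·9²/2 = 9/2 kN·m
Load 2 — triangular load w₀=6 kN/m (0→w₀ over full span):
  M_2 = 3w₀Lx/20 - w₀L²/30 - w₀x³/(6L) = 3·6·12·9/20 - 6·12²/30 - 6·9³/(6·12) = 153/20 kN·m
Superposition: M = Σ M_i = 243/20 kN·m ≈ 12.150000 kN·m

M(9) = 243/20 kN·m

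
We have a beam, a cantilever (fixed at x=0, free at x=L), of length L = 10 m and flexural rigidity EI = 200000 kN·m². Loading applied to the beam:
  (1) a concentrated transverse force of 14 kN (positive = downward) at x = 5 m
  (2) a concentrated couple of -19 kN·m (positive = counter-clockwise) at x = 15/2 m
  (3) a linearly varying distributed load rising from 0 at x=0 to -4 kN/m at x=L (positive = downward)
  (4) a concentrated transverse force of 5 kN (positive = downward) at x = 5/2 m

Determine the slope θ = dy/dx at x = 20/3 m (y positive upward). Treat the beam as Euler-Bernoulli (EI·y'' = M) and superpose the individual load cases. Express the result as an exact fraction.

Load 1 — point force P=14 kN at a=5 m (b=L-a=5):
  θ_1 = -Pa²/(2EI)  [x>a] = -14·5²/(2·200000) = -7/8000 rad
Load 2 — applied couple M₀=-19 kN·m at a=15/2 m (b=L-a=5/2):
  θ_2 = M₀x/EI  [x≤a] = (-19)·(20/3)/200000 = -19/30000 rad
Load 3 — triangular load w₀=-4 kN/m (0→w₀ over full span):
  θ_3 = (w₀Lx²/4-w₀L²x/3-w₀x⁴/(24L))/EI = ((-4)·10·(20/3)²/4-(-4)·10²·(20/3)/3-(-4)·(20/3)⁴/(24·10))/200000 = 29/12150 rad
Load 4 — point force P=5 kN at a=5/2 m (b=L-a=15/2):
  θ_4 = -Pa²/(2EI)  [x>a] = -5·(5/2)²/(2·200000) = -1/12800 rad
Superposition: θ = Σ θ_i = 62237/77760000 rad ≈ 0.000800 rad

θ(20/3) = 62237/77760000 rad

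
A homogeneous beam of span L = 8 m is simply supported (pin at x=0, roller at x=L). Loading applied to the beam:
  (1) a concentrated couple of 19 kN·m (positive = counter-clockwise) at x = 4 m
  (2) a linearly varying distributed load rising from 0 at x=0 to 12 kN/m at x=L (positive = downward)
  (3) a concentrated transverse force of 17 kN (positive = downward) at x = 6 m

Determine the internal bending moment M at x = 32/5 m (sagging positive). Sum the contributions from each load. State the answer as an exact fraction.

Load 1 — applied couple M₀=19 kN·m at a=4 m (b=L-a=4):
  M_1 = M₀x/L - M₀  [x>a] = 19·(32/5)/8 - 19 = -19/5 kN·m
Load 2 — triangular load w₀=12 kN/m (0→w₀ over full span):
  M_2 = w₀Lx/6 - w₀x³/(6L) = 12·8·(32/5)/6 - 12·(32/5)³/(6·8) = 4608/125 kN·m
Load 3 — point force P=17 kN at a=6 m (b=L-a=2):
  M_3 = Pa(L-x)/L  [x>a] = 17·6·(8-(32/5))/8 = 102/5 kN·m
Superposition: M = Σ M_i = 6683/125 kN·m ≈ 53.464000 kN·m

M(32/5) = 6683/125 kN·m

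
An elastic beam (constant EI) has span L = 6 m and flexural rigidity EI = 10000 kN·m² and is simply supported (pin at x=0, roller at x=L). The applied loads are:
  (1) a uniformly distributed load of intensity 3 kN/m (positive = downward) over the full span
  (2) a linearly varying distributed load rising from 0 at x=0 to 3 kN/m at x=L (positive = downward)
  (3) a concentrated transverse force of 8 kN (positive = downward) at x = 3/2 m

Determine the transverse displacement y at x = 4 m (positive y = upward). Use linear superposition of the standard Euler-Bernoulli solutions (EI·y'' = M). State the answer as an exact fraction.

y(4) = -173/20000 m

Load 1 — uniform load w=3 kN/m over full span:
  y_1 = -wx(L³-2Lx²+x³)/(24EI) = -3·4·(6³-2·6·4²+4³)/(24·10000) = -11/2500 m
Load 2 — triangular load w₀=3 kN/m (0→w₀ over full span):
  y_2 = -w₀x(7L⁴-10L²x²+3x⁴)/(360LEI) = -3·4·(7·6⁴-10·6²·4²+3·4⁴)/(360·6·10000) = -17/7500 m
Load 3 — point force P=8 kN at a=3/2 m (b=L-a=9/2):
  y_3 = -Pa(L-x)(2Lx-a²-x²)/(6LEI)  [x>a] = -8·(3/2)·(6-4)·(2·6·4-(3/2)²-4²)/(6·6·10000) = -119/60000 m
Superposition: y = Σ y_i = -173/20000 m ≈ -0.008650 m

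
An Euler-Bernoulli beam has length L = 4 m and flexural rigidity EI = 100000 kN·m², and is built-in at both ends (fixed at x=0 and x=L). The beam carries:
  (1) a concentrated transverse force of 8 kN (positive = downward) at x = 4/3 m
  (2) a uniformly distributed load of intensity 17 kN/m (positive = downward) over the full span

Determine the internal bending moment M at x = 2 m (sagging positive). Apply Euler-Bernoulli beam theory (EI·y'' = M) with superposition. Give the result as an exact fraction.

Load 1 — point force P=8 kN at a=4/3 m (b=L-a=8/3):
  M_1 = Pa²(a+3b)(L-x)/L³ - Pa²b/L²  [x>a] = 8·(4/3)²·((4/3)+3·(8/3))·(4-2)/4³ - 8·(4/3)²·(8/3)/4² = 16/9 kN·m
Load 2 — uniform load w=17 kN/m over full span:
  M_2 = wLx/2 - wL²/12 - wx²/2 = 17·4·2/2 - 17·4²/12 - 17·2²/2 = 34/3 kN·m
Superposition: M = Σ M_i = 118/9 kN·m ≈ 13.111111 kN·m

M(2) = 118/9 kN·m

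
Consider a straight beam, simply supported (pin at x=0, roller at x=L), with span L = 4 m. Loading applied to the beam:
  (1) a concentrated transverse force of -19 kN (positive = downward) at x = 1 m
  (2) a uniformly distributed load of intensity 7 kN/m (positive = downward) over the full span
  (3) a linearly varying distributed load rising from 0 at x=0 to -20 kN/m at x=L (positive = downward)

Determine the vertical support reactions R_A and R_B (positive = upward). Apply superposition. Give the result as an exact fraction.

R_A = -163/12 kN, R_B = -209/12 kN

Load 1 — point force P=-19 kN at a=1 m (b=L-a=3):
  R_A = Pb/L = (-19)·3/4 = -57/4 kN
  R_B = Pa/L = (-19)·1/4 = -19/4 kN
Load 2 — uniform load w=7 kN/m over full span:
  R_A = wL/2 = 7·4/2 = 14 kN
  R_B = wL/2 = 7·4/2 = 14 kN
Load 3 — triangular load w₀=-20 kN/m (0→w₀ over full span):
  R_A = w₀L/6 = (-20)·4/6 = -40/3 kN
  R_B = w₀L/3 = (-20)·4/3 = -80/3 kN
Superposition: R_A = -163/12 kN, R_B = -209/12 kN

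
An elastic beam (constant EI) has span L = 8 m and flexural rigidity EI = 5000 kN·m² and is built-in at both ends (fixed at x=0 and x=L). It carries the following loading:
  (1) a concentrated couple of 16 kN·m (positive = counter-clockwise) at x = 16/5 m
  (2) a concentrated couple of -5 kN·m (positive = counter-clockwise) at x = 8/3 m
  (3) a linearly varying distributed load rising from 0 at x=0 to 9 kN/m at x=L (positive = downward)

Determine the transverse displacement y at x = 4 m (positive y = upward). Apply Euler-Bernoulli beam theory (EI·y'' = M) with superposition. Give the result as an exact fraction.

y(4) = -1187/140625 m

Load 1 — applied couple M₀=16 kN·m at a=16/5 m (b=L-a=24/5):
  y_1 = (R_Ax³/6 - M_Ax²/2 - M₀(x-a)²/2)/EI  [x>a] with R_A=72/25, M_A=48/25 = ((72/25)·4³/6 - (48/25)·4²/2 - 16·(4-(16/5))²/2)/5000 = 32/15625 m
Load 2 — applied couple M₀=-5 kN·m at a=8/3 m (b=L-a=16/3):
  y_2 = (R_Ax³/6 - M_Ax²/2 - M₀(x-a)²/2)/EI  [x>a] with R_A=-5/6, M_A=0 = ((-5/6)·4³/6 - 0·4²/2 - (-5)·(4-(8/3))²/2)/5000 = -1/1125 m
Load 3 — triangular load w₀=9 kN/m (0→w₀ over full span):
  y_3 = -w₀x²(L-x)²(x+2L)/(120LEI) = -9·4²·(8-4)²·(4+2·8)/(120·8·5000) = -6/625 m
Superposition: y = Σ y_i = -1187/140625 m ≈ -0.008441 m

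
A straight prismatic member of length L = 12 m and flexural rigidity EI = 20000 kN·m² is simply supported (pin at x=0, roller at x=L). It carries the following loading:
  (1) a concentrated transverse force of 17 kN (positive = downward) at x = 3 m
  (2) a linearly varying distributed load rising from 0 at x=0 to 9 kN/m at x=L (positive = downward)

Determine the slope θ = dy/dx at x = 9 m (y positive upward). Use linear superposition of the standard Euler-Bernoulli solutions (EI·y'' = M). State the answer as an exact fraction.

Load 1 — point force P=17 kN at a=3 m (b=L-a=9):
  θ_1 = -Pa(2L²-6Lx+3x²+a²)/(6LEI)  [x>a] = -17·3·(2·12²-6·12·9+3·9²+3²)/(6·12·20000) = 153/40000 rad
Load 2 — triangular load w₀=9 kN/m (0→w₀ over full span):
  θ_2 = -w₀(7L⁴-30L²x²+15x⁴)/(360LEI) = -9·(7·12⁴-30·12²·9²+15·9⁴)/(360·12·20000) = 35451/3200000 rad
Superposition: θ = Σ θ_i = 47691/3200000 rad ≈ 0.014903 rad

θ(9) = 47691/3200000 rad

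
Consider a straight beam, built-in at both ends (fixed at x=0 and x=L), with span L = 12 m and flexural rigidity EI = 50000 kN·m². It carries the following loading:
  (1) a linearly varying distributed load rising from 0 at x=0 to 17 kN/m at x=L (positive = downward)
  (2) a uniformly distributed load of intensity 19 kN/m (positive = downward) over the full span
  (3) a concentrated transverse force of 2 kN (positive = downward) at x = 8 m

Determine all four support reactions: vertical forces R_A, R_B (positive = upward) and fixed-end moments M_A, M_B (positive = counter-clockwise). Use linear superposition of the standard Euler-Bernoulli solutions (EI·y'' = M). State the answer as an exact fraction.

R_A = 19591/135 kN, M_A = 14012/45 kN·m, R_B = 25229/135 kN, M_B = -15928/45 kN·m

Load 1 — triangular load w₀=17 kN/m (0→w₀ over full span):
  R_A = 3w₀L/20 = 3·17·12/20 = 153/5 kN
  M_A = w₀L²/30 = 17·12²/30 = 408/5 kN·m
  R_B = 7w₀L/20 = 7·17·12/20 = 357/5 kN
  M_B = -w₀L²/20 = -17·12²/20 = -612/5 kN·m
Load 2 — uniform load w=19 kN/m over full span:
  R_A = wL/2 = 19·12/2 = 114 kN
  M_A = wL²/12 = 19·12²/12 = 228 kN·m
  R_B = wL/2 = 19·12/2 = 114 kN
  M_B = -wL²/12 = -19·12²/12 = -228 kN·m
Load 3 — point force P=2 kN at a=8 m (b=L-a=4):
  R_A = Pb²(3a+b)/L³ = 2·4²·(3·8+4)/12³ = 14/27 kN
  M_A = Pab²/L² = 2·8·4²/12² = 16/9 kN·m
  R_B = Pa²(a+3b)/L³ = 2·8²·(8+3·4)/12³ = 40/27 kN
  M_B = -Pa²b/L² = -2·8²·4/12² = -32/9 kN·m
Superposition: R_A = 19591/135 kN, M_A = 14012/45 kN·m, R_B = 25229/135 kN, M_B = -15928/45 kN·m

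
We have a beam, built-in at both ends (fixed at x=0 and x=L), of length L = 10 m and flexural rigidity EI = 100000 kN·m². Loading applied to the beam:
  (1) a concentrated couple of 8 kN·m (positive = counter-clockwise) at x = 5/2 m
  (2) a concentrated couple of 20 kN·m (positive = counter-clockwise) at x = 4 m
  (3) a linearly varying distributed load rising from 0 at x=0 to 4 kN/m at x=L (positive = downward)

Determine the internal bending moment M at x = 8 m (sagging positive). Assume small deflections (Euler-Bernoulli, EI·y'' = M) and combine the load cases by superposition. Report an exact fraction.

Load 1 — applied couple M₀=8 kN·m at a=5/2 m (b=L-a=15/2):
  M_1 = R_Ax - M_A - M₀  [x>a] with R_A=9/10, M_A=-3/2 = (9/10)·8 - (-3/2) - 8 = 7/10 kN·m
Load 2 — applied couple M₀=20 kN·m at a=4 m (b=L-a=6):
  M_2 = R_Ax - M_A - M₀  [x>a] with R_A=72/25, M_A=12/5 = (72/25)·8 - (12/5) - 20 = 16/25 kN·m
Load 3 — triangular load w₀=4 kN/m (0→w₀ over full span):
  M_3 = 3w₀Lx/20 - w₀L²/30 - w₀x³/(6L) = 3·4·10·8/20 - 4·10²/30 - 4·8³/(6·10) = 8/15 kN·m
Superposition: M = Σ M_i = 281/150 kN·m ≈ 1.873333 kN·m

M(8) = 281/150 kN·m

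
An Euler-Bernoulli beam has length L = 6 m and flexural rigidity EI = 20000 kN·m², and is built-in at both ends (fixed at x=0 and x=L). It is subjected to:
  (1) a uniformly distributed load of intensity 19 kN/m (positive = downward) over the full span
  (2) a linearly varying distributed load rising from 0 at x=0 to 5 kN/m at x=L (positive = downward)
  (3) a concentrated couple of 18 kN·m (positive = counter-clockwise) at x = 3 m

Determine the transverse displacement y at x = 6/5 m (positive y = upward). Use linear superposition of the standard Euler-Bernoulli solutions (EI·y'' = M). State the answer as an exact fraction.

y(6/5) = -97659/62500000 m

Load 1 — uniform load w=19 kN/m over full span:
  y_1 = -wx²(L-x)²/(24EI) = -19·(6/5)²·(6-(6/5))²/(24·20000) = -513/390625 m
Load 2 — triangular load w₀=5 kN/m (0→w₀ over full span):
  y_2 = -w₀x²(L-x)²(x+2L)/(120LEI) = -5·(6/5)²·(6-(6/5))²·((6/5)+2·6)/(120·6·20000) = -297/1953125 m
Load 3 — applied couple M₀=18 kN·m at a=3 m (b=L-a=3):
  y_3 = (R_Ax³/6 - M_Ax²/2)/EI  [x≤a] with R_A=9/2, M_A=9/2 = ((9/2)·(6/5)³/6 - (9/2)·(6/5)²/2)/20000 = -243/2500000 m
Superposition: y = Σ y_i = -97659/62500000 m ≈ -0.001563 m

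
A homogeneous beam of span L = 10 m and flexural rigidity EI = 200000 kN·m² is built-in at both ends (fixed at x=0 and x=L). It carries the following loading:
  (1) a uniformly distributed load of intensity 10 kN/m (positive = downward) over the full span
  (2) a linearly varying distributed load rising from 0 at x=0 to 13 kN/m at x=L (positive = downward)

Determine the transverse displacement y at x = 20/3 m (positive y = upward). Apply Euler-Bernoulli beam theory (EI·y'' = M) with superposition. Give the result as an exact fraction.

y(20/3) = -127/72900 m

Load 1 — uniform load w=10 kN/m over full span:
  y_1 = -wx²(L-x)²/(24EI) = -10·(20/3)²·(10-(20/3))²/(24·200000) = -1/972 m
Load 2 — triangular load w₀=13 kN/m (0→w₀ over full span):
  y_2 = -w₀x²(L-x)²(x+2L)/(120LEI) = -13·(20/3)²·(10-(20/3))²·((20/3)+2·10)/(120·10·200000) = -13/18225 m
Superposition: y = Σ y_i = -127/72900 m ≈ -0.001742 m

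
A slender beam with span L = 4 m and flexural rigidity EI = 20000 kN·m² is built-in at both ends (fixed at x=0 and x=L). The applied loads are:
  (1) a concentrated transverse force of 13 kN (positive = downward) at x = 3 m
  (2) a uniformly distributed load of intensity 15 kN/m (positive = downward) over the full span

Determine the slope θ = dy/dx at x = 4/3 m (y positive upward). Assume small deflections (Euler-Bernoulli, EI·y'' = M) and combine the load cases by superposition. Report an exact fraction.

θ(4/3) = -199/540000 rad

Load 1 — point force P=13 kN at a=3 m (b=L-a=1):
  θ_1 = -Pb²x(2aL-(3a+b)x)/(2L³EI)  [x≤a] = -13·1²·(4/3)·(2·3·4-(3·3+1)·(4/3))/(2·4³·20000) = -13/180000 rad
Load 2 — uniform load w=15 kN/m over full span:
  θ_2 = -wx(L-x)(L-2x)/(12EI) = -15·(4/3)·(4-(4/3))·(4-2·(4/3))/(12·20000) = -1/3375 rad
Superposition: θ = Σ θ_i = -199/540000 rad ≈ -0.000369 rad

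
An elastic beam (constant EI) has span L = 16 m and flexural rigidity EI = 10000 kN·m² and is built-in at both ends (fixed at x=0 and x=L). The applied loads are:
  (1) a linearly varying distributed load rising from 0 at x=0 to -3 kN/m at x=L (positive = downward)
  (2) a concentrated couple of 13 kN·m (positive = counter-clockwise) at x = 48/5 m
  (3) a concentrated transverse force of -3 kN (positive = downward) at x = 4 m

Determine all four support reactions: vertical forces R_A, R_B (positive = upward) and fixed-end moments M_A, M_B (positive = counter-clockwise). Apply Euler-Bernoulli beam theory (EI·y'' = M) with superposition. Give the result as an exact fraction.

R_A = -6849/800 kN, M_A = -2819/100 kN·m, R_B = -14751/800 kN, M_B = 4221/100 kN·m

Load 1 — triangular load w₀=-3 kN/m (0→w₀ over full span):
  R_A = 3w₀L/20 = 3·(-3)·16/20 = -36/5 kN
  M_A = w₀L²/30 = (-3)·16²/30 = -128/5 kN·m
  R_B = 7w₀L/20 = 7·(-3)·16/20 = -84/5 kN
  M_B = -w₀L²/20 = -(-3)·16²/20 = 192/5 kN·m
Load 2 — applied couple M₀=13 kN·m at a=48/5 m (b=L-a=32/5):
  R_A = 6M₀ab/L³ = 6·13·(48/5)·(32/5)/16³ = 117/100 kN
  M_A = M₀b(2a-b)/L² = 13·(32/5)·(2·(48/5)-(32/5))/16² = 104/25 kN·m
  R_B = -6M₀ab/L³ = -6·13·(48/5)·(32/5)/16³ = -117/100 kN
  M_B = M₀a(2b-a)/L² = 13·(48/5)·(2·(32/5)-(48/5))/16² = 39/25 kN·m
Load 3 — point force P=-3 kN at a=4 m (b=L-a=12):
  R_A = Pb²(3a+b)/L³ = (-3)·12²·(3·4+12)/16³ = -81/32 kN
  M_A = Pab²/L² = (-3)·4·12²/16² = -27/4 kN·m
  R_B = Pa²(a+3b)/L³ = (-3)·4²·(4+3·12)/16³ = -15/32 kN
  M_B = -Pa²b/L² = -(-3)·4²·12/16² = 9/4 kN·m
Superposition: R_A = -6849/800 kN, M_A = -2819/100 kN·m, R_B = -14751/800 kN, M_B = 4221/100 kN·m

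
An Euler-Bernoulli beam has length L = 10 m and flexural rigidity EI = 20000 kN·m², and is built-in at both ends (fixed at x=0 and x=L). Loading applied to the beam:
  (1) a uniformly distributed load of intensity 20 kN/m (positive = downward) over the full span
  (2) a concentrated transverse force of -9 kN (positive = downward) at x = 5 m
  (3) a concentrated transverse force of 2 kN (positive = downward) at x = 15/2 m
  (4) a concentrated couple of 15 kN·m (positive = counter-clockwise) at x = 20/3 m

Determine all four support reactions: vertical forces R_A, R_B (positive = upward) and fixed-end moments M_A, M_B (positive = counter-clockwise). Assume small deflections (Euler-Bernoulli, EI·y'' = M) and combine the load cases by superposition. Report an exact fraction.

Load 1 — uniform load w=20 kN/m over full span:
  R_A = wL/2 = 20·10/2 = 100 kN
  M_A = wL²/12 = 20·10²/12 = 500/3 kN·m
  R_B = wL/2 = 20·10/2 = 100 kN
  M_B = -wL²/12 = -20·10²/12 = -500/3 kN·m
Load 2 — point force P=-9 kN at a=5 m (b=L-a=5):
  R_A = Pb²(3a+b)/L³ = (-9)·5²·(3·5+5)/10³ = -9/2 kN
  M_A = Pab²/L² = (-9)·5·5²/10² = -45/4 kN·m
  R_B = Pa²(a+3b)/L³ = (-9)·5²·(5+3·5)/10³ = -9/2 kN
  M_B = -Pa²b/L² = -(-9)·5²·5/10² = 45/4 kN·m
Load 3 — point force P=2 kN at a=15/2 m (b=L-a=5/2):
  R_A = Pb²(3a+b)/L³ = 2·(5/2)²·(3·(15/2)+(5/2))/10³ = 5/16 kN
  M_A = Pab²/L² = 2·(15/2)·(5/2)²/10² = 15/16 kN·m
  R_B = Pa²(a+3b)/L³ = 2·(15/2)²·((15/2)+3·(5/2))/10³ = 27/16 kN
  M_B = -Pa²b/L² = -2·(15/2)²·(5/2)/10² = -45/16 kN·m
Load 4 — applied couple M₀=15 kN·m at a=20/3 m (b=L-a=10/3):
  R_A = 6M₀ab/L³ = 6·15·(20/3)·(10/3)/10³ = 2 kN
  M_A = M₀b(2a-b)/L² = 15·(10/3)·(2·(20/3)-(10/3))/10² = 5 kN·m
  R_B = -6M₀ab/L³ = -6·15·(20/3)·(10/3)/10³ = -2 kN
  M_B = M₀a(2b-a)/L² = 15·(20/3)·(2·(10/3)-(20/3))/10² = 0 kN·m
Superposition: R_A = 1565/16 kN, M_A = 7745/48 kN·m, R_B = 1523/16 kN, M_B = -7595/48 kN·m

R_A = 1565/16 kN, M_A = 7745/48 kN·m, R_B = 1523/16 kN, M_B = -7595/48 kN·m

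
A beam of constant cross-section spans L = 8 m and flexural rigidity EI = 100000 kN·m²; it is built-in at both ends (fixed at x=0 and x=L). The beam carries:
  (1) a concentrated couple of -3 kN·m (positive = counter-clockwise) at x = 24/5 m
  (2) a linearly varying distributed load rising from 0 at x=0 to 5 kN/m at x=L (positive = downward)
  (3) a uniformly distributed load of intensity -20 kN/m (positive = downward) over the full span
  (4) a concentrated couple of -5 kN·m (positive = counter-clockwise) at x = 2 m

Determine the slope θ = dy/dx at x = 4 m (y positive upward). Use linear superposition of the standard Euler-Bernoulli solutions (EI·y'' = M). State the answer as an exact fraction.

Load 1 — applied couple M₀=-3 kN·m at a=24/5 m (b=L-a=16/5):
  θ_1 = (R_Ax²/2 - M_Ax)/EI  [x≤a] with R_A=-27/50, M_A=-24/25 = ((-27/50)·4²/2 - (-24/25)·4)/100000 = -3/625000 rad
Load 2 — triangular load w₀=5 kN/m (0→w₀ over full span):
  θ_2 = -w₀(2x(L-x)(L-2x)(x+2L)+x²(L-x)²)/(120LEI) = -5·(2·4·(8-4)·(8-2·4)·(4+2·8)+4²·(8-4)²)/(120·8·100000) = -1/75000 rad
Load 3 — uniform load w=-20 kN/m over full span:
  θ_3 = -wx(L-x)(L-2x)/(12EI) = -(-20)·4·(8-4)·(8-2·4)/(12·100000) = 0 rad
Load 4 — applied couple M₀=-5 kN·m at a=2 m (b=L-a=6):
  θ_4 = (R_Ax²/2 - M_Ax - M₀(x-a))/EI  [x>a] with R_A=-45/64, M_A=15/16 = ((-45/64)·4²/2 - (15/16)·4 - (-5)·(4-2))/100000 = 1/160000 rad
Superposition: θ = Σ θ_i = -713/60000000 rad ≈ -0.000012 rad

θ(4) = -713/60000000 rad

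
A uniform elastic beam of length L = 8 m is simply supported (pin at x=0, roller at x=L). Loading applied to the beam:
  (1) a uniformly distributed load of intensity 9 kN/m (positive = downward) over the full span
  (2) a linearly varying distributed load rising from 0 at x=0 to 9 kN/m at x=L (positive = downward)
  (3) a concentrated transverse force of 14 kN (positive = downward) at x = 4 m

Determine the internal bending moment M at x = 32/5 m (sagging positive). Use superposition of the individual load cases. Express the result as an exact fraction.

M(32/5) = 10616/125 kN·m

Load 1 — uniform load w=9 kN/m over full span:
  M_1 = wx(L-x)/2 = 9·(32/5)·(8-(32/5))/2 = 1152/25 kN·m
Load 2 — triangular load w₀=9 kN/m (0→w₀ over full span):
  M_2 = w₀Lx/6 - w₀x³/(6L) = 9·8·(32/5)/6 - 9·(32/5)³/(6·8) = 3456/125 kN·m
Load 3 — point force P=14 kN at a=4 m (b=L-a=4):
  M_3 = Pa(L-x)/L  [x>a] = 14·4·(8-(32/5))/8 = 56/5 kN·m
Superposition: M = Σ M_i = 10616/125 kN·m ≈ 84.928000 kN·m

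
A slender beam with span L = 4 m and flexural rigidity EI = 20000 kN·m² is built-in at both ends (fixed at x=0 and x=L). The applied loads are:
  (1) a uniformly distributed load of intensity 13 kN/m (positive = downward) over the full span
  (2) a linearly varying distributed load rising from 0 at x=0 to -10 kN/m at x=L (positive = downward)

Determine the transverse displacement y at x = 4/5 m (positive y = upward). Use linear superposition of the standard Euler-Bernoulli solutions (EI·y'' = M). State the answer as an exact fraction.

Load 1 — uniform load w=13 kN/m over full span:
  y_1 = -wx²(L-x)²/(24EI) = -13·(4/5)²·(4-(4/5))²/(24·20000) = -208/1171875 m
Load 2 — triangular load w₀=-10 kN/m (0→w₀ over full span):
  y_2 = -w₀x²(L-x)²(x+2L)/(120LEI) = -(-10)·(4/5)²·(4-(4/5))²·((4/5)+2·4)/(120·4·20000) = 352/5859375 m
Superposition: y = Σ y_i = -688/5859375 m ≈ -0.000117 m

y(4/5) = -688/5859375 m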